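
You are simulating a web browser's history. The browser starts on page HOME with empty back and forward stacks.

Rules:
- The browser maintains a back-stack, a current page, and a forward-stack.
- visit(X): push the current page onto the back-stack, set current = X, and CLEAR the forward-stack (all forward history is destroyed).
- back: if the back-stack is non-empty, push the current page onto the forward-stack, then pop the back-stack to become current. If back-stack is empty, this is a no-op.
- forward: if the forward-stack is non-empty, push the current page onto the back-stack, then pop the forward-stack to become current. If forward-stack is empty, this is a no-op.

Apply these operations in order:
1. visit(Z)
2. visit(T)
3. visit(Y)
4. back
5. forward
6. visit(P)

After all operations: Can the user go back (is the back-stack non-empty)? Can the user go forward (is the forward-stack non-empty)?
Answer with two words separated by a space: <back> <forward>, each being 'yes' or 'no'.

Answer: yes no

Derivation:
After 1 (visit(Z)): cur=Z back=1 fwd=0
After 2 (visit(T)): cur=T back=2 fwd=0
After 3 (visit(Y)): cur=Y back=3 fwd=0
After 4 (back): cur=T back=2 fwd=1
After 5 (forward): cur=Y back=3 fwd=0
After 6 (visit(P)): cur=P back=4 fwd=0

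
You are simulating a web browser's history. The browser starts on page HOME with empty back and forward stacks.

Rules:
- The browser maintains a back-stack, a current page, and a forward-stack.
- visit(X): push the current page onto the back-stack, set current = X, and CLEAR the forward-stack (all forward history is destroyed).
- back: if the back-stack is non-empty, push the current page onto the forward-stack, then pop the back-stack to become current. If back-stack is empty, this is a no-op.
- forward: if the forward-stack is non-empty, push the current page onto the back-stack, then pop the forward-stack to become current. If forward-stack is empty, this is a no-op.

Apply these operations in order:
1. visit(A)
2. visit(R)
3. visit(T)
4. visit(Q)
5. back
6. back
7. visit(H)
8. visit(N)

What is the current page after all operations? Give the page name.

Answer: N

Derivation:
After 1 (visit(A)): cur=A back=1 fwd=0
After 2 (visit(R)): cur=R back=2 fwd=0
After 3 (visit(T)): cur=T back=3 fwd=0
After 4 (visit(Q)): cur=Q back=4 fwd=0
After 5 (back): cur=T back=3 fwd=1
After 6 (back): cur=R back=2 fwd=2
After 7 (visit(H)): cur=H back=3 fwd=0
After 8 (visit(N)): cur=N back=4 fwd=0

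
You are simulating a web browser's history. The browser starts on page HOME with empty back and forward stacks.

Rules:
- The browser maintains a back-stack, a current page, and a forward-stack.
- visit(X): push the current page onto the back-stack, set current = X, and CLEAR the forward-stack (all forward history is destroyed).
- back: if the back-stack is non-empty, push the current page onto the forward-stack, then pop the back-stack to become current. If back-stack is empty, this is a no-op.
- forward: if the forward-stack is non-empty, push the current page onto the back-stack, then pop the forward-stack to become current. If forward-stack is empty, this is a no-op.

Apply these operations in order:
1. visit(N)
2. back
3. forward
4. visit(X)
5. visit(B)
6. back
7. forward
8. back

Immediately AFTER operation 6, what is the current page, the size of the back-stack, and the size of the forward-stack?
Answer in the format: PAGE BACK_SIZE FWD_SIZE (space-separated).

After 1 (visit(N)): cur=N back=1 fwd=0
After 2 (back): cur=HOME back=0 fwd=1
After 3 (forward): cur=N back=1 fwd=0
After 4 (visit(X)): cur=X back=2 fwd=0
After 5 (visit(B)): cur=B back=3 fwd=0
After 6 (back): cur=X back=2 fwd=1

X 2 1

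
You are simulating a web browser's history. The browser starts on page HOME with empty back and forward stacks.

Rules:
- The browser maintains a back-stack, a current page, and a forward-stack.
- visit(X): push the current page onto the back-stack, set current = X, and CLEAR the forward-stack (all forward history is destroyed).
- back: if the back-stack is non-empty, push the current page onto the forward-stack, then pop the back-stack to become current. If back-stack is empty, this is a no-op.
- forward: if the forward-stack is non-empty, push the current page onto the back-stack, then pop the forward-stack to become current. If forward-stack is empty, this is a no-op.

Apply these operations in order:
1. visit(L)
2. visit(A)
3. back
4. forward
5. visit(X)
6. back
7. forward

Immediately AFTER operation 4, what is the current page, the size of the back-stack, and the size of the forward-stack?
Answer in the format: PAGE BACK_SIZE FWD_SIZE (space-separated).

After 1 (visit(L)): cur=L back=1 fwd=0
After 2 (visit(A)): cur=A back=2 fwd=0
After 3 (back): cur=L back=1 fwd=1
After 4 (forward): cur=A back=2 fwd=0

A 2 0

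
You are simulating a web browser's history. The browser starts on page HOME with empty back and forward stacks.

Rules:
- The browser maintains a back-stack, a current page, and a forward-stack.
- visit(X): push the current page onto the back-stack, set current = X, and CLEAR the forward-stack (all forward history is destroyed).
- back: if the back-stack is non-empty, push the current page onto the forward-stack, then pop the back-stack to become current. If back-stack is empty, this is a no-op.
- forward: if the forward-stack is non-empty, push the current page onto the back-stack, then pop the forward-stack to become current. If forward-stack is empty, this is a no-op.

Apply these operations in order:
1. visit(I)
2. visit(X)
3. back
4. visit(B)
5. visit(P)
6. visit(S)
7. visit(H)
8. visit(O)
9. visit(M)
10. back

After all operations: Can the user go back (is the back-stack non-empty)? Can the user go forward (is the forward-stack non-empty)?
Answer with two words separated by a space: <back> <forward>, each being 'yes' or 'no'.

Answer: yes yes

Derivation:
After 1 (visit(I)): cur=I back=1 fwd=0
After 2 (visit(X)): cur=X back=2 fwd=0
After 3 (back): cur=I back=1 fwd=1
After 4 (visit(B)): cur=B back=2 fwd=0
After 5 (visit(P)): cur=P back=3 fwd=0
After 6 (visit(S)): cur=S back=4 fwd=0
After 7 (visit(H)): cur=H back=5 fwd=0
After 8 (visit(O)): cur=O back=6 fwd=0
After 9 (visit(M)): cur=M back=7 fwd=0
After 10 (back): cur=O back=6 fwd=1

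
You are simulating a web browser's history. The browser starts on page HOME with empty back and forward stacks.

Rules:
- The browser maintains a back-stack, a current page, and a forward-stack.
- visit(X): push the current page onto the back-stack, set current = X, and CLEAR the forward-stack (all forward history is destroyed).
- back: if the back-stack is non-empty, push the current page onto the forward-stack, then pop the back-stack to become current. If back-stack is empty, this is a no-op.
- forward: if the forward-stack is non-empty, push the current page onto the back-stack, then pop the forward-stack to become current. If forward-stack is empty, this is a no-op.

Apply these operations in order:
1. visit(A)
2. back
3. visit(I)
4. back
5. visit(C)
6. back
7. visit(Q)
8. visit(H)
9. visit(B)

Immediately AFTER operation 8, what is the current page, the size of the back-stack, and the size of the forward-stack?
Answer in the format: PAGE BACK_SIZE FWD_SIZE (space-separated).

After 1 (visit(A)): cur=A back=1 fwd=0
After 2 (back): cur=HOME back=0 fwd=1
After 3 (visit(I)): cur=I back=1 fwd=0
After 4 (back): cur=HOME back=0 fwd=1
After 5 (visit(C)): cur=C back=1 fwd=0
After 6 (back): cur=HOME back=0 fwd=1
After 7 (visit(Q)): cur=Q back=1 fwd=0
After 8 (visit(H)): cur=H back=2 fwd=0

H 2 0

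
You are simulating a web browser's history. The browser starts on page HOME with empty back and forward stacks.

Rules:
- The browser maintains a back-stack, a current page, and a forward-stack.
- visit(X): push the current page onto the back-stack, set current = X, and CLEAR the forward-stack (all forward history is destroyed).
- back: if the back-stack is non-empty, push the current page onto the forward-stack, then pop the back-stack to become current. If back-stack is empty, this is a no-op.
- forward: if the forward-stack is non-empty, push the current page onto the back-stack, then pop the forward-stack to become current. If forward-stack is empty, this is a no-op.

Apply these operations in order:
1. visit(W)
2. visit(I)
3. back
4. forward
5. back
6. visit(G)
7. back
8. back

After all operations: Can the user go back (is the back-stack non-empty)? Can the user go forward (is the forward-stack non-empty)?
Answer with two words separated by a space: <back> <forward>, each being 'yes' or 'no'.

Answer: no yes

Derivation:
After 1 (visit(W)): cur=W back=1 fwd=0
After 2 (visit(I)): cur=I back=2 fwd=0
After 3 (back): cur=W back=1 fwd=1
After 4 (forward): cur=I back=2 fwd=0
After 5 (back): cur=W back=1 fwd=1
After 6 (visit(G)): cur=G back=2 fwd=0
After 7 (back): cur=W back=1 fwd=1
After 8 (back): cur=HOME back=0 fwd=2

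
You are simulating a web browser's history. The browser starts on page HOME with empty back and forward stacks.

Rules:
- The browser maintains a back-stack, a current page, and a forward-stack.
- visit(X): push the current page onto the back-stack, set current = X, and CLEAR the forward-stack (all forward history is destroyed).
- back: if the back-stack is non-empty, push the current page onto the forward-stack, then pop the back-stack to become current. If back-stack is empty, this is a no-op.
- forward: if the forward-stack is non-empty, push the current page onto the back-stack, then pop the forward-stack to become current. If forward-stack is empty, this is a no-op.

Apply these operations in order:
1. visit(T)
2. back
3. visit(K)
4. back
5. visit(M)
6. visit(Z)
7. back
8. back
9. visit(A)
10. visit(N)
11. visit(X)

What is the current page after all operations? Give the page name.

After 1 (visit(T)): cur=T back=1 fwd=0
After 2 (back): cur=HOME back=0 fwd=1
After 3 (visit(K)): cur=K back=1 fwd=0
After 4 (back): cur=HOME back=0 fwd=1
After 5 (visit(M)): cur=M back=1 fwd=0
After 6 (visit(Z)): cur=Z back=2 fwd=0
After 7 (back): cur=M back=1 fwd=1
After 8 (back): cur=HOME back=0 fwd=2
After 9 (visit(A)): cur=A back=1 fwd=0
After 10 (visit(N)): cur=N back=2 fwd=0
After 11 (visit(X)): cur=X back=3 fwd=0

Answer: X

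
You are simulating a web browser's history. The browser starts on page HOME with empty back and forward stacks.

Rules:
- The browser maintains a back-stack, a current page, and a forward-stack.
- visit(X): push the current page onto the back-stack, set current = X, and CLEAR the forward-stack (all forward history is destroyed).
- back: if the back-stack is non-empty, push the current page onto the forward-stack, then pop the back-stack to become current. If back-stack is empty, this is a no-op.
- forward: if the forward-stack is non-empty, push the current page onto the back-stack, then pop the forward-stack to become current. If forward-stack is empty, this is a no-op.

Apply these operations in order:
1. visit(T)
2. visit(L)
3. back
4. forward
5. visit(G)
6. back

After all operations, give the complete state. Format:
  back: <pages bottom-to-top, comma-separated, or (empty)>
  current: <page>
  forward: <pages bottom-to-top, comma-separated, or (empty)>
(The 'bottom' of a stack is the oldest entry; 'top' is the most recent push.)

Answer: back: HOME,T
current: L
forward: G

Derivation:
After 1 (visit(T)): cur=T back=1 fwd=0
After 2 (visit(L)): cur=L back=2 fwd=0
After 3 (back): cur=T back=1 fwd=1
After 4 (forward): cur=L back=2 fwd=0
After 5 (visit(G)): cur=G back=3 fwd=0
After 6 (back): cur=L back=2 fwd=1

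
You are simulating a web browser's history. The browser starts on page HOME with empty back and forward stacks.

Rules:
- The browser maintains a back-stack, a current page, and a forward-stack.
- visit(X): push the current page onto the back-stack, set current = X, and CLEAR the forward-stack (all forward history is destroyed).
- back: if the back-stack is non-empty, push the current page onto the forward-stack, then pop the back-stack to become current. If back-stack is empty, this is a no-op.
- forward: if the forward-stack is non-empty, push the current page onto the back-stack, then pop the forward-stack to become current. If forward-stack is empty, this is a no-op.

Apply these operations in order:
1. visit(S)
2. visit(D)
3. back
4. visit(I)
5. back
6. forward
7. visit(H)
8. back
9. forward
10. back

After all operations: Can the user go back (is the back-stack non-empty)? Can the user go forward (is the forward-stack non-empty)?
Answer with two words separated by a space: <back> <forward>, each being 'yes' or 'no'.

After 1 (visit(S)): cur=S back=1 fwd=0
After 2 (visit(D)): cur=D back=2 fwd=0
After 3 (back): cur=S back=1 fwd=1
After 4 (visit(I)): cur=I back=2 fwd=0
After 5 (back): cur=S back=1 fwd=1
After 6 (forward): cur=I back=2 fwd=0
After 7 (visit(H)): cur=H back=3 fwd=0
After 8 (back): cur=I back=2 fwd=1
After 9 (forward): cur=H back=3 fwd=0
After 10 (back): cur=I back=2 fwd=1

Answer: yes yes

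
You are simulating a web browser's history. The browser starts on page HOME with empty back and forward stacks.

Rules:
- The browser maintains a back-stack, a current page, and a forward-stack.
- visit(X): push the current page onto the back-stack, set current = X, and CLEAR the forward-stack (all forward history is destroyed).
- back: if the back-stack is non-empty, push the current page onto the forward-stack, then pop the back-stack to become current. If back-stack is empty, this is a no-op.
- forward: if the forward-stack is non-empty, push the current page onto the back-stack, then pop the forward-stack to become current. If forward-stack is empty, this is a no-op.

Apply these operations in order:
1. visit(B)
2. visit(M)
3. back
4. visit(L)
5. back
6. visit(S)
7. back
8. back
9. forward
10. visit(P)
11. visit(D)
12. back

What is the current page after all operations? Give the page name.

After 1 (visit(B)): cur=B back=1 fwd=0
After 2 (visit(M)): cur=M back=2 fwd=0
After 3 (back): cur=B back=1 fwd=1
After 4 (visit(L)): cur=L back=2 fwd=0
After 5 (back): cur=B back=1 fwd=1
After 6 (visit(S)): cur=S back=2 fwd=0
After 7 (back): cur=B back=1 fwd=1
After 8 (back): cur=HOME back=0 fwd=2
After 9 (forward): cur=B back=1 fwd=1
After 10 (visit(P)): cur=P back=2 fwd=0
After 11 (visit(D)): cur=D back=3 fwd=0
After 12 (back): cur=P back=2 fwd=1

Answer: P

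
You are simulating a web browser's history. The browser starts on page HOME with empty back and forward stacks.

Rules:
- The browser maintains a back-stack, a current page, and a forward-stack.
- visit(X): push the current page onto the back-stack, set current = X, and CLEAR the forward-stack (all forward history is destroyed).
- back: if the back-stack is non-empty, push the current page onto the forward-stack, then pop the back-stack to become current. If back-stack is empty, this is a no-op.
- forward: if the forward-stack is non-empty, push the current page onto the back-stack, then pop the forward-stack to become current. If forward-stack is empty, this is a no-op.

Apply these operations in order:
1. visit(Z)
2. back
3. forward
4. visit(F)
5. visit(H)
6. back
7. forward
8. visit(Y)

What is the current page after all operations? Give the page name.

After 1 (visit(Z)): cur=Z back=1 fwd=0
After 2 (back): cur=HOME back=0 fwd=1
After 3 (forward): cur=Z back=1 fwd=0
After 4 (visit(F)): cur=F back=2 fwd=0
After 5 (visit(H)): cur=H back=3 fwd=0
After 6 (back): cur=F back=2 fwd=1
After 7 (forward): cur=H back=3 fwd=0
After 8 (visit(Y)): cur=Y back=4 fwd=0

Answer: Y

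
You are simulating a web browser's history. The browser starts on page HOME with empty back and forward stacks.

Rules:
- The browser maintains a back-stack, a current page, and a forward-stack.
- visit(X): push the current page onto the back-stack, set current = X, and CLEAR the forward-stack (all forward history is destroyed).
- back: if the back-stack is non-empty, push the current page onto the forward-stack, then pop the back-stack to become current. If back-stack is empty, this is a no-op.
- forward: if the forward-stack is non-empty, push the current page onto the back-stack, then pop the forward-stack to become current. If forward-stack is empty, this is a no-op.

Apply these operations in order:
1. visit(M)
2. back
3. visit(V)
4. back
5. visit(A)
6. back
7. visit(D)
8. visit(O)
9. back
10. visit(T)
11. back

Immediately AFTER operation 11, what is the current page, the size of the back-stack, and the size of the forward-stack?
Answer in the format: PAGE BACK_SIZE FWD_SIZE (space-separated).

After 1 (visit(M)): cur=M back=1 fwd=0
After 2 (back): cur=HOME back=0 fwd=1
After 3 (visit(V)): cur=V back=1 fwd=0
After 4 (back): cur=HOME back=0 fwd=1
After 5 (visit(A)): cur=A back=1 fwd=0
After 6 (back): cur=HOME back=0 fwd=1
After 7 (visit(D)): cur=D back=1 fwd=0
After 8 (visit(O)): cur=O back=2 fwd=0
After 9 (back): cur=D back=1 fwd=1
After 10 (visit(T)): cur=T back=2 fwd=0
After 11 (back): cur=D back=1 fwd=1

D 1 1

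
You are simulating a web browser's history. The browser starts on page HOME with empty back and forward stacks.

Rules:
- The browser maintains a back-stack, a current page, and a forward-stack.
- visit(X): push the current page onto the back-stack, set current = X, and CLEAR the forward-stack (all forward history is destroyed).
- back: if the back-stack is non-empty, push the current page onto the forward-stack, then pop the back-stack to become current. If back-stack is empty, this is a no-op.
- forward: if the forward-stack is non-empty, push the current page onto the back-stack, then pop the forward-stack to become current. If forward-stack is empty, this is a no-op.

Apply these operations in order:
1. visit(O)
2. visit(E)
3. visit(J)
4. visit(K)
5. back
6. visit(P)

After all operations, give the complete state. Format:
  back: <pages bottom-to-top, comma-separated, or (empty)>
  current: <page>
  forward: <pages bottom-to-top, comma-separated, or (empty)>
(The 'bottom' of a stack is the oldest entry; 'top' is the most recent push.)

After 1 (visit(O)): cur=O back=1 fwd=0
After 2 (visit(E)): cur=E back=2 fwd=0
After 3 (visit(J)): cur=J back=3 fwd=0
After 4 (visit(K)): cur=K back=4 fwd=0
After 5 (back): cur=J back=3 fwd=1
After 6 (visit(P)): cur=P back=4 fwd=0

Answer: back: HOME,O,E,J
current: P
forward: (empty)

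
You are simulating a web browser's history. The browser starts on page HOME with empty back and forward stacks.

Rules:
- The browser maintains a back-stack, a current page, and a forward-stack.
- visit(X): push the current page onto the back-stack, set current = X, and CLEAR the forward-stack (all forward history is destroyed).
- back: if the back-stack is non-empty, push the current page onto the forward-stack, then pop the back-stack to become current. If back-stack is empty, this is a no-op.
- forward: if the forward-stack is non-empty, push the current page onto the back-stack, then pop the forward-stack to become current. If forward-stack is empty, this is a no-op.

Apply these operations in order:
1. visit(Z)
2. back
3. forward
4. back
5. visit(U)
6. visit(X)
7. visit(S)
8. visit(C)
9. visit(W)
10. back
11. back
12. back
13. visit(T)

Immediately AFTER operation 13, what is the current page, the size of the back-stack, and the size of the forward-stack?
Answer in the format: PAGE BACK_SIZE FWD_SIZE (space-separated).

After 1 (visit(Z)): cur=Z back=1 fwd=0
After 2 (back): cur=HOME back=0 fwd=1
After 3 (forward): cur=Z back=1 fwd=0
After 4 (back): cur=HOME back=0 fwd=1
After 5 (visit(U)): cur=U back=1 fwd=0
After 6 (visit(X)): cur=X back=2 fwd=0
After 7 (visit(S)): cur=S back=3 fwd=0
After 8 (visit(C)): cur=C back=4 fwd=0
After 9 (visit(W)): cur=W back=5 fwd=0
After 10 (back): cur=C back=4 fwd=1
After 11 (back): cur=S back=3 fwd=2
After 12 (back): cur=X back=2 fwd=3
After 13 (visit(T)): cur=T back=3 fwd=0

T 3 0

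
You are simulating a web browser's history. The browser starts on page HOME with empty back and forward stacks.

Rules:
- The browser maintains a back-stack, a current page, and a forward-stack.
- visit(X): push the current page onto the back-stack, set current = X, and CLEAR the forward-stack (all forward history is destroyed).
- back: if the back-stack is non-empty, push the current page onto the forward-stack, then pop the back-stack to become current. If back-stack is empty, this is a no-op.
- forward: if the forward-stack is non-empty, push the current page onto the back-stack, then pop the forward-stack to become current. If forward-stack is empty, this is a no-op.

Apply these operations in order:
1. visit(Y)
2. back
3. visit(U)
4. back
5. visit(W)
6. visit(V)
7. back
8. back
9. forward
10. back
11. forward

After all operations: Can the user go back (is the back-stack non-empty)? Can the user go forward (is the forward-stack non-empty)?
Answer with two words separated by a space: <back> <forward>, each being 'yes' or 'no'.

Answer: yes yes

Derivation:
After 1 (visit(Y)): cur=Y back=1 fwd=0
After 2 (back): cur=HOME back=0 fwd=1
After 3 (visit(U)): cur=U back=1 fwd=0
After 4 (back): cur=HOME back=0 fwd=1
After 5 (visit(W)): cur=W back=1 fwd=0
After 6 (visit(V)): cur=V back=2 fwd=0
After 7 (back): cur=W back=1 fwd=1
After 8 (back): cur=HOME back=0 fwd=2
After 9 (forward): cur=W back=1 fwd=1
After 10 (back): cur=HOME back=0 fwd=2
After 11 (forward): cur=W back=1 fwd=1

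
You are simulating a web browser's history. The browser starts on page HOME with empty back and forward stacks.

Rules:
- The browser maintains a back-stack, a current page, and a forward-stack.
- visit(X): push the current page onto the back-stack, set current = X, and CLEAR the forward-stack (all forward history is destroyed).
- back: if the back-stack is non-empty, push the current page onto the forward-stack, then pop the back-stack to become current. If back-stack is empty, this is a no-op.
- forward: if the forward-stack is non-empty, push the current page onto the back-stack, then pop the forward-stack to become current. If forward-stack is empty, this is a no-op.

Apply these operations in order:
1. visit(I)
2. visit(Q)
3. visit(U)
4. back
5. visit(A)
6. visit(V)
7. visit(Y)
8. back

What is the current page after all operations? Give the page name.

After 1 (visit(I)): cur=I back=1 fwd=0
After 2 (visit(Q)): cur=Q back=2 fwd=0
After 3 (visit(U)): cur=U back=3 fwd=0
After 4 (back): cur=Q back=2 fwd=1
After 5 (visit(A)): cur=A back=3 fwd=0
After 6 (visit(V)): cur=V back=4 fwd=0
After 7 (visit(Y)): cur=Y back=5 fwd=0
After 8 (back): cur=V back=4 fwd=1

Answer: V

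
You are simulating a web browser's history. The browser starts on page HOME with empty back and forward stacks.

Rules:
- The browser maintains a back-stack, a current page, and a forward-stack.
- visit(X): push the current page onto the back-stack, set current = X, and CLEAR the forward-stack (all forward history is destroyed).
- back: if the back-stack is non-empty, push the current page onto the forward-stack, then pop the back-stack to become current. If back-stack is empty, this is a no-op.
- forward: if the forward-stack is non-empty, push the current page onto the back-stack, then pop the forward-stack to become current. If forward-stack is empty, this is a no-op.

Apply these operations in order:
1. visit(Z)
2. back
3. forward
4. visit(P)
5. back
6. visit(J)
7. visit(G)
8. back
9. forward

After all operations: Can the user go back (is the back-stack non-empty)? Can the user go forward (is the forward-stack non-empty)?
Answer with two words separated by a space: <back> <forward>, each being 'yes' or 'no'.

After 1 (visit(Z)): cur=Z back=1 fwd=0
After 2 (back): cur=HOME back=0 fwd=1
After 3 (forward): cur=Z back=1 fwd=0
After 4 (visit(P)): cur=P back=2 fwd=0
After 5 (back): cur=Z back=1 fwd=1
After 6 (visit(J)): cur=J back=2 fwd=0
After 7 (visit(G)): cur=G back=3 fwd=0
After 8 (back): cur=J back=2 fwd=1
After 9 (forward): cur=G back=3 fwd=0

Answer: yes no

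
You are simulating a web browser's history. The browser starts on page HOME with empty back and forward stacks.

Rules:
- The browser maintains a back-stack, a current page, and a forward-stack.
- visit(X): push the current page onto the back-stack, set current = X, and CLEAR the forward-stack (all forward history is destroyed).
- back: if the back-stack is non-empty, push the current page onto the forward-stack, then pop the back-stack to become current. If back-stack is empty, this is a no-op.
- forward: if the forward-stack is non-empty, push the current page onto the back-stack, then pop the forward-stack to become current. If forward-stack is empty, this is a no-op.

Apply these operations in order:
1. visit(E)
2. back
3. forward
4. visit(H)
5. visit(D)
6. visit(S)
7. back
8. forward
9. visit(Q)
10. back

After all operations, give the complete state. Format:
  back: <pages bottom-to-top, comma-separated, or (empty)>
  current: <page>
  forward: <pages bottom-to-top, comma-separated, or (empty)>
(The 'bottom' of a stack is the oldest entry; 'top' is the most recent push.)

After 1 (visit(E)): cur=E back=1 fwd=0
After 2 (back): cur=HOME back=0 fwd=1
After 3 (forward): cur=E back=1 fwd=0
After 4 (visit(H)): cur=H back=2 fwd=0
After 5 (visit(D)): cur=D back=3 fwd=0
After 6 (visit(S)): cur=S back=4 fwd=0
After 7 (back): cur=D back=3 fwd=1
After 8 (forward): cur=S back=4 fwd=0
After 9 (visit(Q)): cur=Q back=5 fwd=0
After 10 (back): cur=S back=4 fwd=1

Answer: back: HOME,E,H,D
current: S
forward: Q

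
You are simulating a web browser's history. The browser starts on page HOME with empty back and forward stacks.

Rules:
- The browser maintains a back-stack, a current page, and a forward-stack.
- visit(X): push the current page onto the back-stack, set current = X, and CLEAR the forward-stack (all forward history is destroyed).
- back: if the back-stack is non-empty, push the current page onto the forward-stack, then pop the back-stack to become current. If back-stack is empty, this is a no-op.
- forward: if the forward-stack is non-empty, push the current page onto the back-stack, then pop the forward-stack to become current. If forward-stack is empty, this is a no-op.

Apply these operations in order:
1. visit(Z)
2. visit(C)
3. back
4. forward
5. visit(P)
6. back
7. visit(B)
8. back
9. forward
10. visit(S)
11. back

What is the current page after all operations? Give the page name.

After 1 (visit(Z)): cur=Z back=1 fwd=0
After 2 (visit(C)): cur=C back=2 fwd=0
After 3 (back): cur=Z back=1 fwd=1
After 4 (forward): cur=C back=2 fwd=0
After 5 (visit(P)): cur=P back=3 fwd=0
After 6 (back): cur=C back=2 fwd=1
After 7 (visit(B)): cur=B back=3 fwd=0
After 8 (back): cur=C back=2 fwd=1
After 9 (forward): cur=B back=3 fwd=0
After 10 (visit(S)): cur=S back=4 fwd=0
After 11 (back): cur=B back=3 fwd=1

Answer: B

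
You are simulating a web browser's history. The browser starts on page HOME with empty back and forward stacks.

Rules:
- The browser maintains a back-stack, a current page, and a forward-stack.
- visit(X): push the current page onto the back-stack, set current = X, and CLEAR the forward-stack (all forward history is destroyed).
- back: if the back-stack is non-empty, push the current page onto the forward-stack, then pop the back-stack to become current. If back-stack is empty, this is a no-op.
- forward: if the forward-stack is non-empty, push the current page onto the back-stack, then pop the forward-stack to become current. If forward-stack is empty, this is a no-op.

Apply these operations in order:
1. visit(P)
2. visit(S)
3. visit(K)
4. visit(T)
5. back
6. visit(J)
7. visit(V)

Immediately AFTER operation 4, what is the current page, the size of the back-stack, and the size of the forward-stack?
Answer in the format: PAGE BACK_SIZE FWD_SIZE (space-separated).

After 1 (visit(P)): cur=P back=1 fwd=0
After 2 (visit(S)): cur=S back=2 fwd=0
After 3 (visit(K)): cur=K back=3 fwd=0
After 4 (visit(T)): cur=T back=4 fwd=0

T 4 0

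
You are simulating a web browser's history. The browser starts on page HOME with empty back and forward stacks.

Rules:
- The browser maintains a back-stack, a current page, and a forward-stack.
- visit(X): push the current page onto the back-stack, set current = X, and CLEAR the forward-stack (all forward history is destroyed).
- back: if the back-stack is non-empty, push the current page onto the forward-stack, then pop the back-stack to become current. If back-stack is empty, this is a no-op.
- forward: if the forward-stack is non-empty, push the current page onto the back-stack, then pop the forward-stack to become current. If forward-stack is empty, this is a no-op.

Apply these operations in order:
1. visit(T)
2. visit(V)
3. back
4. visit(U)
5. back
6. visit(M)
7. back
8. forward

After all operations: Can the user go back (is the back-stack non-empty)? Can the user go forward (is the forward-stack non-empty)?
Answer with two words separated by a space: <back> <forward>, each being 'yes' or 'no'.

Answer: yes no

Derivation:
After 1 (visit(T)): cur=T back=1 fwd=0
After 2 (visit(V)): cur=V back=2 fwd=0
After 3 (back): cur=T back=1 fwd=1
After 4 (visit(U)): cur=U back=2 fwd=0
After 5 (back): cur=T back=1 fwd=1
After 6 (visit(M)): cur=M back=2 fwd=0
After 7 (back): cur=T back=1 fwd=1
After 8 (forward): cur=M back=2 fwd=0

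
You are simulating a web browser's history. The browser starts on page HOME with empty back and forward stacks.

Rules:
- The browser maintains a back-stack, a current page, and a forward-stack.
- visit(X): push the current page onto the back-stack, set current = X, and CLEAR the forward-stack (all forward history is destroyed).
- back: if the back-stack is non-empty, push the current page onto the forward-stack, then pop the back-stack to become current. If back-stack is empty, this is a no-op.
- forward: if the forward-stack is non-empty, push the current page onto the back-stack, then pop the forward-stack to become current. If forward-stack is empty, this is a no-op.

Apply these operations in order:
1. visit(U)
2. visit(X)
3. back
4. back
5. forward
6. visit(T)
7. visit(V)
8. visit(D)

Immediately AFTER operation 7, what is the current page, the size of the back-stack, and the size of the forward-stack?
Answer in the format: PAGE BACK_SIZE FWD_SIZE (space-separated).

After 1 (visit(U)): cur=U back=1 fwd=0
After 2 (visit(X)): cur=X back=2 fwd=0
After 3 (back): cur=U back=1 fwd=1
After 4 (back): cur=HOME back=0 fwd=2
After 5 (forward): cur=U back=1 fwd=1
After 6 (visit(T)): cur=T back=2 fwd=0
After 7 (visit(V)): cur=V back=3 fwd=0

V 3 0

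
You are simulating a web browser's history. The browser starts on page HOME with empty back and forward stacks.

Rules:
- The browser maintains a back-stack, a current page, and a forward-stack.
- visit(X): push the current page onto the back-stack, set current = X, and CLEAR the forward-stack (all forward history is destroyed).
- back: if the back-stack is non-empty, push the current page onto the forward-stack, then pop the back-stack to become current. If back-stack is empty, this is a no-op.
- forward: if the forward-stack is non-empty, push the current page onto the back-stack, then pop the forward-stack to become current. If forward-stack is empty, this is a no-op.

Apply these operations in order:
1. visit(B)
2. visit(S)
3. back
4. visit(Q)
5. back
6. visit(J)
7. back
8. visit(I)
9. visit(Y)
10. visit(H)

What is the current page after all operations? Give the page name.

After 1 (visit(B)): cur=B back=1 fwd=0
After 2 (visit(S)): cur=S back=2 fwd=0
After 3 (back): cur=B back=1 fwd=1
After 4 (visit(Q)): cur=Q back=2 fwd=0
After 5 (back): cur=B back=1 fwd=1
After 6 (visit(J)): cur=J back=2 fwd=0
After 7 (back): cur=B back=1 fwd=1
After 8 (visit(I)): cur=I back=2 fwd=0
After 9 (visit(Y)): cur=Y back=3 fwd=0
After 10 (visit(H)): cur=H back=4 fwd=0

Answer: H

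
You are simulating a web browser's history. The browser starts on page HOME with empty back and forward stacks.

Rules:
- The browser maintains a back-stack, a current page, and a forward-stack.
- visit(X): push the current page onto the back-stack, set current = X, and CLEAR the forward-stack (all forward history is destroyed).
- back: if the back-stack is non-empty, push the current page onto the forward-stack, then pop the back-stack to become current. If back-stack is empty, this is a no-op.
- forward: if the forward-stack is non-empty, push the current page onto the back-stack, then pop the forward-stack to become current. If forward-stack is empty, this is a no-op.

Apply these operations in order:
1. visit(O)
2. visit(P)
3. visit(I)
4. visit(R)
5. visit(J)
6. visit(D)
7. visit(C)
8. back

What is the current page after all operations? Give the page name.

After 1 (visit(O)): cur=O back=1 fwd=0
After 2 (visit(P)): cur=P back=2 fwd=0
After 3 (visit(I)): cur=I back=3 fwd=0
After 4 (visit(R)): cur=R back=4 fwd=0
After 5 (visit(J)): cur=J back=5 fwd=0
After 6 (visit(D)): cur=D back=6 fwd=0
After 7 (visit(C)): cur=C back=7 fwd=0
After 8 (back): cur=D back=6 fwd=1

Answer: D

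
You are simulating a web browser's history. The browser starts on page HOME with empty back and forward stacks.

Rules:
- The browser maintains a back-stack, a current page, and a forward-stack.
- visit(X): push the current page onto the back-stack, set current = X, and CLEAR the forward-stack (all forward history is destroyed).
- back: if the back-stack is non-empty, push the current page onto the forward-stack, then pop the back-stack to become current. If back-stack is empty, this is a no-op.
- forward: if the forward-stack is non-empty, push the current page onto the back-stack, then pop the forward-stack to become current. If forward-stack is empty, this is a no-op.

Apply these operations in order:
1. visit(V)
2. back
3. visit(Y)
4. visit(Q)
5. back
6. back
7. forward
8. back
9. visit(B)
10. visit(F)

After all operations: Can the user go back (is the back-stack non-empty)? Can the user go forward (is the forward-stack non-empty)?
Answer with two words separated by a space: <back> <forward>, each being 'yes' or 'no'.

Answer: yes no

Derivation:
After 1 (visit(V)): cur=V back=1 fwd=0
After 2 (back): cur=HOME back=0 fwd=1
After 3 (visit(Y)): cur=Y back=1 fwd=0
After 4 (visit(Q)): cur=Q back=2 fwd=0
After 5 (back): cur=Y back=1 fwd=1
After 6 (back): cur=HOME back=0 fwd=2
After 7 (forward): cur=Y back=1 fwd=1
After 8 (back): cur=HOME back=0 fwd=2
After 9 (visit(B)): cur=B back=1 fwd=0
After 10 (visit(F)): cur=F back=2 fwd=0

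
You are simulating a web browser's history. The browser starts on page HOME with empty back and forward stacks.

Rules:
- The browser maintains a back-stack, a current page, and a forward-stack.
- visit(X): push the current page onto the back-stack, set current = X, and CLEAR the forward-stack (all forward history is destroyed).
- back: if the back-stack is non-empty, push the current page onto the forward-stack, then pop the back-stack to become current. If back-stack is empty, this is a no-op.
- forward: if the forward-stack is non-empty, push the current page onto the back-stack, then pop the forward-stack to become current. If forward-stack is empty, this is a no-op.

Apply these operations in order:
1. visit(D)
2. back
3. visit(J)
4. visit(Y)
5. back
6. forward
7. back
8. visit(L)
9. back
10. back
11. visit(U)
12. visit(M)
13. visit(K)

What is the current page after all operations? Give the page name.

Answer: K

Derivation:
After 1 (visit(D)): cur=D back=1 fwd=0
After 2 (back): cur=HOME back=0 fwd=1
After 3 (visit(J)): cur=J back=1 fwd=0
After 4 (visit(Y)): cur=Y back=2 fwd=0
After 5 (back): cur=J back=1 fwd=1
After 6 (forward): cur=Y back=2 fwd=0
After 7 (back): cur=J back=1 fwd=1
After 8 (visit(L)): cur=L back=2 fwd=0
After 9 (back): cur=J back=1 fwd=1
After 10 (back): cur=HOME back=0 fwd=2
After 11 (visit(U)): cur=U back=1 fwd=0
After 12 (visit(M)): cur=M back=2 fwd=0
After 13 (visit(K)): cur=K back=3 fwd=0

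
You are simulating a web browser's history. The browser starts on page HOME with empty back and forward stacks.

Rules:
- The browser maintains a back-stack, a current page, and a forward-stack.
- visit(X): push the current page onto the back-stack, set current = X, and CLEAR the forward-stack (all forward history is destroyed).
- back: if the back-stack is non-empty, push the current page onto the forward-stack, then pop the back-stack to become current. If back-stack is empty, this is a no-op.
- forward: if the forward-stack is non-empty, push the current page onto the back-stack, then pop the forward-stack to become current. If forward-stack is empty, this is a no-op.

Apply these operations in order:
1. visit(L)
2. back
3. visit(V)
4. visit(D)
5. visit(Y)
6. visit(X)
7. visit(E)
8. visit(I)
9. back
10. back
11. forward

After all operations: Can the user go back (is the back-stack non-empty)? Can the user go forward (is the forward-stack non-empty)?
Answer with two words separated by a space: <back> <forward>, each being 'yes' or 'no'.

After 1 (visit(L)): cur=L back=1 fwd=0
After 2 (back): cur=HOME back=0 fwd=1
After 3 (visit(V)): cur=V back=1 fwd=0
After 4 (visit(D)): cur=D back=2 fwd=0
After 5 (visit(Y)): cur=Y back=3 fwd=0
After 6 (visit(X)): cur=X back=4 fwd=0
After 7 (visit(E)): cur=E back=5 fwd=0
After 8 (visit(I)): cur=I back=6 fwd=0
After 9 (back): cur=E back=5 fwd=1
After 10 (back): cur=X back=4 fwd=2
After 11 (forward): cur=E back=5 fwd=1

Answer: yes yes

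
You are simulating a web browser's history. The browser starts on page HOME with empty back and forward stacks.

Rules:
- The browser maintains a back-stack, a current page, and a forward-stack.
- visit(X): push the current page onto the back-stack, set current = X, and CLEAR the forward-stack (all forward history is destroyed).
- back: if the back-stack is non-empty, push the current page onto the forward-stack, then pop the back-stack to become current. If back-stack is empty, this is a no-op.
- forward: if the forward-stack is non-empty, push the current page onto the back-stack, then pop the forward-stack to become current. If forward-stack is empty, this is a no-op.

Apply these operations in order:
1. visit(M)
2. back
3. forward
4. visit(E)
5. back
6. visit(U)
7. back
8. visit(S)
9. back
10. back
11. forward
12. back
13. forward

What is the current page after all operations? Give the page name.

Answer: M

Derivation:
After 1 (visit(M)): cur=M back=1 fwd=0
After 2 (back): cur=HOME back=0 fwd=1
After 3 (forward): cur=M back=1 fwd=0
After 4 (visit(E)): cur=E back=2 fwd=0
After 5 (back): cur=M back=1 fwd=1
After 6 (visit(U)): cur=U back=2 fwd=0
After 7 (back): cur=M back=1 fwd=1
After 8 (visit(S)): cur=S back=2 fwd=0
After 9 (back): cur=M back=1 fwd=1
After 10 (back): cur=HOME back=0 fwd=2
After 11 (forward): cur=M back=1 fwd=1
After 12 (back): cur=HOME back=0 fwd=2
After 13 (forward): cur=M back=1 fwd=1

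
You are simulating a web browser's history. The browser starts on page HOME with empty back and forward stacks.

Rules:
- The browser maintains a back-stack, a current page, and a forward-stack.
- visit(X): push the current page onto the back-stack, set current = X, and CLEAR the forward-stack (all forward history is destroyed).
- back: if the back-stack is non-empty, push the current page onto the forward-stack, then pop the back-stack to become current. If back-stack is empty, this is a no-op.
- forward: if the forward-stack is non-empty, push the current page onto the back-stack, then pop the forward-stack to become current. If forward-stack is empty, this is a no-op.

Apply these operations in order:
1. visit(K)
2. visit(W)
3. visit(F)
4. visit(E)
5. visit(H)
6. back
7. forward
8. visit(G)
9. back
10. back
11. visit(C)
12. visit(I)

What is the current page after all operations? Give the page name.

Answer: I

Derivation:
After 1 (visit(K)): cur=K back=1 fwd=0
After 2 (visit(W)): cur=W back=2 fwd=0
After 3 (visit(F)): cur=F back=3 fwd=0
After 4 (visit(E)): cur=E back=4 fwd=0
After 5 (visit(H)): cur=H back=5 fwd=0
After 6 (back): cur=E back=4 fwd=1
After 7 (forward): cur=H back=5 fwd=0
After 8 (visit(G)): cur=G back=6 fwd=0
After 9 (back): cur=H back=5 fwd=1
After 10 (back): cur=E back=4 fwd=2
After 11 (visit(C)): cur=C back=5 fwd=0
After 12 (visit(I)): cur=I back=6 fwd=0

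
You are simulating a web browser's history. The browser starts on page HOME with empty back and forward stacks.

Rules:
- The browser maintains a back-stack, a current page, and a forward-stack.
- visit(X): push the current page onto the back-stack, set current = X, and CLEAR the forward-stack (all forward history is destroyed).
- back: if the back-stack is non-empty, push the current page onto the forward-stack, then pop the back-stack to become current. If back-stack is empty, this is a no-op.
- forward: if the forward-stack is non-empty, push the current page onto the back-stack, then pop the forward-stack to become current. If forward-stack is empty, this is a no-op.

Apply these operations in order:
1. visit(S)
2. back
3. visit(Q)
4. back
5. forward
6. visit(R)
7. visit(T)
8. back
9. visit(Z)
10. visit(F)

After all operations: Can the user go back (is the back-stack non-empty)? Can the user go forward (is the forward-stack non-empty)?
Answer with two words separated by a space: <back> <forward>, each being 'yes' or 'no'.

Answer: yes no

Derivation:
After 1 (visit(S)): cur=S back=1 fwd=0
After 2 (back): cur=HOME back=0 fwd=1
After 3 (visit(Q)): cur=Q back=1 fwd=0
After 4 (back): cur=HOME back=0 fwd=1
After 5 (forward): cur=Q back=1 fwd=0
After 6 (visit(R)): cur=R back=2 fwd=0
After 7 (visit(T)): cur=T back=3 fwd=0
After 8 (back): cur=R back=2 fwd=1
After 9 (visit(Z)): cur=Z back=3 fwd=0
After 10 (visit(F)): cur=F back=4 fwd=0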